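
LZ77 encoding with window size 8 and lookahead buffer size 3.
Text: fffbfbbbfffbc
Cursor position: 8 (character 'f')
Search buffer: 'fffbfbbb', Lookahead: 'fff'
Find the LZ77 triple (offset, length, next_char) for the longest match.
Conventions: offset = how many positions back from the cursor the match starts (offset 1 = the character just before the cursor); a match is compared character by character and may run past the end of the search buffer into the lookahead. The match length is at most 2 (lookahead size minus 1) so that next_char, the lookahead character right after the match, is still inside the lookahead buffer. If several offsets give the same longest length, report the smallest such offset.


Try each offset into the search buffer:
  offset=1 (pos 7, char 'b'): match length 0
  offset=2 (pos 6, char 'b'): match length 0
  offset=3 (pos 5, char 'b'): match length 0
  offset=4 (pos 4, char 'f'): match length 1
  offset=5 (pos 3, char 'b'): match length 0
  offset=6 (pos 2, char 'f'): match length 1
  offset=7 (pos 1, char 'f'): match length 2
  offset=8 (pos 0, char 'f'): match length 2
Longest match has length 2, found at offsets 7, 8; take the smallest, offset 7.
next_char = character at position 8 + 2 = 10 -> 'f'

Best match: offset=7, length=2 (matching 'ff' starting at position 1)
LZ77 triple: (7, 2, 'f')


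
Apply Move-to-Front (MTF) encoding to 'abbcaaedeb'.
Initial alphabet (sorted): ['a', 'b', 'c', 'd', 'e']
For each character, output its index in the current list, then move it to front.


MTF encoding:
'a': index 0 in ['a', 'b', 'c', 'd', 'e'] -> ['a', 'b', 'c', 'd', 'e']
'b': index 1 in ['a', 'b', 'c', 'd', 'e'] -> ['b', 'a', 'c', 'd', 'e']
'b': index 0 in ['b', 'a', 'c', 'd', 'e'] -> ['b', 'a', 'c', 'd', 'e']
'c': index 2 in ['b', 'a', 'c', 'd', 'e'] -> ['c', 'b', 'a', 'd', 'e']
'a': index 2 in ['c', 'b', 'a', 'd', 'e'] -> ['a', 'c', 'b', 'd', 'e']
'a': index 0 in ['a', 'c', 'b', 'd', 'e'] -> ['a', 'c', 'b', 'd', 'e']
'e': index 4 in ['a', 'c', 'b', 'd', 'e'] -> ['e', 'a', 'c', 'b', 'd']
'd': index 4 in ['e', 'a', 'c', 'b', 'd'] -> ['d', 'e', 'a', 'c', 'b']
'e': index 1 in ['d', 'e', 'a', 'c', 'b'] -> ['e', 'd', 'a', 'c', 'b']
'b': index 4 in ['e', 'd', 'a', 'c', 'b'] -> ['b', 'e', 'd', 'a', 'c']


Output: [0, 1, 0, 2, 2, 0, 4, 4, 1, 4]


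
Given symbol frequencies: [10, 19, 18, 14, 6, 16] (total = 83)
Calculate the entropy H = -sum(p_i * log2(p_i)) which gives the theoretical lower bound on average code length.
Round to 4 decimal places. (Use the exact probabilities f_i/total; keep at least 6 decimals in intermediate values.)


Per-symbol terms -p_i * log2(p_i) with p_i = f_i/83:
  p = 10/83 = 0.120482: log2(p) = -3.053111, -p*log2(p) = 0.367845
  p = 19/83 = 0.228916: log2(p) = -2.127112, -p*log2(p) = 0.486929
  p = 18/83 = 0.216867: log2(p) = -2.205114, -p*log2(p) = 0.478218
  p = 14/83 = 0.168675: log2(p) = -2.567685, -p*log2(p) = 0.433103
  p = 6/83 = 0.072289: log2(p) = -3.790077, -p*log2(p) = 0.273981
  p = 16/83 = 0.192771: log2(p) = -2.375039, -p*log2(p) = 0.457839
H = 0.367845 + 0.486929 + 0.478218 + 0.433103 + 0.273981 + 0.457839 = 2.497915

H = 2.4979 bits/symbol


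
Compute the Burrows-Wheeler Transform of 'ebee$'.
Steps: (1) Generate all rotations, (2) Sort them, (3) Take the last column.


Rotations (sorted):
  0: $ebee -> last char: e
  1: bee$e -> last char: e
  2: e$ebe -> last char: e
  3: ebee$ -> last char: $
  4: ee$eb -> last char: b


BWT = eee$b


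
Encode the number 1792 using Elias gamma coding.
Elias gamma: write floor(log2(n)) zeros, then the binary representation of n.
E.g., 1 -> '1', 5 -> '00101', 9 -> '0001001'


num_bits = floor(log2(1792)) + 1 = 11
leading_zeros = num_bits - 1 = 10
binary(1792) = 11100000000

Elias gamma(1792) = '0000000000' + '11100000000' = 000000000011100000000 (21 bits)


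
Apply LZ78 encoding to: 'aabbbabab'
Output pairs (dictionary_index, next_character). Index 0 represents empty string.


LZ78 encoding steps:
Dictionary: {0: ''}
Step 1: w='' (idx 0), next='a' -> output (0, 'a'), add 'a' as idx 1
Step 2: w='a' (idx 1), next='b' -> output (1, 'b'), add 'ab' as idx 2
Step 3: w='' (idx 0), next='b' -> output (0, 'b'), add 'b' as idx 3
Step 4: w='b' (idx 3), next='a' -> output (3, 'a'), add 'ba' as idx 4
Step 5: w='ba' (idx 4), next='b' -> output (4, 'b'), add 'bab' as idx 5


Encoded: [(0, 'a'), (1, 'b'), (0, 'b'), (3, 'a'), (4, 'b')]


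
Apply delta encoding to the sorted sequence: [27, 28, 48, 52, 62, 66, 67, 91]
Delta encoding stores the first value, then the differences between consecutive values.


First value: 27
Deltas:
  28 - 27 = 1
  48 - 28 = 20
  52 - 48 = 4
  62 - 52 = 10
  66 - 62 = 4
  67 - 66 = 1
  91 - 67 = 24


Delta encoded: [27, 1, 20, 4, 10, 4, 1, 24]


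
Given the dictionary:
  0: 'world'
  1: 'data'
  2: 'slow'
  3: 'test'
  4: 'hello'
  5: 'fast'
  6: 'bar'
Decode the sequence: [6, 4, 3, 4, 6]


Look up each index in the dictionary:
  6 -> 'bar'
  4 -> 'hello'
  3 -> 'test'
  4 -> 'hello'
  6 -> 'bar'

Decoded: "bar hello test hello bar"


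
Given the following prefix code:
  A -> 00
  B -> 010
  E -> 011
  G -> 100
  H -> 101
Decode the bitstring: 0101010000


Decoding step by step:
Bits 010 -> B
Bits 101 -> H
Bits 00 -> A
Bits 00 -> A


Decoded message: BHAA


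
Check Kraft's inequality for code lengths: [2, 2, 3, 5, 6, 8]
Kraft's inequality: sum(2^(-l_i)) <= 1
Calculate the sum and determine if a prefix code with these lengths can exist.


Sum = 2^(-2) + 2^(-2) + 2^(-3) + 2^(-5) + 2^(-6) + 2^(-8)
    = 0.25 + 0.25 + 0.125 + 0.03125 + 0.015625 + 0.00390625
    = 173/256 = 0.67578125
Since 0.67578125 <= 1, Kraft's inequality IS satisfied.
A prefix code with these lengths CAN exist.

Kraft sum = 0.67578125. Satisfied.


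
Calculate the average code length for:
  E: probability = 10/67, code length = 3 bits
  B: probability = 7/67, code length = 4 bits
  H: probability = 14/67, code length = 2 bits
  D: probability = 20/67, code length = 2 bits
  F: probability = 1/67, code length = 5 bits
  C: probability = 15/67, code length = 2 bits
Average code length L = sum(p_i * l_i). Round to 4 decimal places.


Weighted contributions p_i * l_i:
  E: (10/67) * 3 = 30/67
  B: (7/67) * 4 = 28/67
  H: (14/67) * 2 = 28/67
  D: (20/67) * 2 = 40/67
  F: (1/67) * 5 = 5/67
  C: (15/67) * 2 = 30/67
Sum = (30 + 28 + 28 + 40 + 5 + 30)/67 = 161/67

L = 161/67 = 2.4030 bits/symbol


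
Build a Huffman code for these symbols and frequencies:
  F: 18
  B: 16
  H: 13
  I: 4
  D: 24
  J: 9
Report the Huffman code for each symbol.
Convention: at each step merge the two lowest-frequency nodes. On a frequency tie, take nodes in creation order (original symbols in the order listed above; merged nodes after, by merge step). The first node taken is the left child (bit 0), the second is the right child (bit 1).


Huffman tree construction:
Step 1: Merge I(4) + J(9) = 13
Step 2: Merge H(13) + (I+J)(13) = 26
Step 3: Merge B(16) + F(18) = 34
Step 4: Merge D(24) + (H+(I+J))(26) = 50
Step 5: Merge (B+F)(34) + (D+(H+(I+J)))(50) = 84
Read each symbol's code off the tree from the root (left child = 0, right child = 1).

Codes:
  F: 01 (length 2)
  B: 00 (length 2)
  H: 110 (length 3)
  I: 1110 (length 4)
  D: 10 (length 2)
  J: 1111 (length 4)
Average code length: 207/84 = 2.4643 bits/symbol


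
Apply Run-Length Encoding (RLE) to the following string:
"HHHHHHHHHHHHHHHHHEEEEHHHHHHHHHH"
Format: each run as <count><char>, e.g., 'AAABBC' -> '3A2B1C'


Scanning runs left to right:
  i=0: run of 'H' x 17 -> '17H'
  i=17: run of 'E' x 4 -> '4E'
  i=21: run of 'H' x 10 -> '10H'

RLE = 17H4E10H


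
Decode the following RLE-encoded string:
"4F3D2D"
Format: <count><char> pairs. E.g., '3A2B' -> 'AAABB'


Expanding each <count><char> pair:
  4F -> 'FFFF'
  3D -> 'DDD'
  2D -> 'DD'

Decoded = FFFFDDDDD


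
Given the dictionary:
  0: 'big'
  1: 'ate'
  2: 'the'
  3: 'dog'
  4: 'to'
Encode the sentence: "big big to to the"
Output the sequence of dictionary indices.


Look up each word in the dictionary:
  'big' -> 0
  'big' -> 0
  'to' -> 4
  'to' -> 4
  'the' -> 2

Encoded: [0, 0, 4, 4, 2]


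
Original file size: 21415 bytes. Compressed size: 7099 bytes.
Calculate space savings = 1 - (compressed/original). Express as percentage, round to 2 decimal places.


ratio = compressed/original = 7099/21415 = 0.331497
savings = 1 - ratio = 1 - 0.331497 = 0.668503
as a percentage: 0.668503 * 100 = 66.85%

Space savings = 1 - 7099/21415 = 66.85%


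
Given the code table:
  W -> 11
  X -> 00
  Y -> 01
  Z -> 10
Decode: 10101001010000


Decoding:
10 -> Z
10 -> Z
10 -> Z
01 -> Y
01 -> Y
00 -> X
00 -> X


Result: ZZZYYXX


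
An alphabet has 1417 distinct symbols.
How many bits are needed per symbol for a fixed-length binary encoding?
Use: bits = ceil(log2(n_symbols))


log2(1417) = 10.4686
Bracket: 2^10 = 1024 < 1417 <= 2^11 = 2048
So ceil(log2(1417)) = 11

bits = ceil(log2(1417)) = ceil(10.4686) = 11 bits


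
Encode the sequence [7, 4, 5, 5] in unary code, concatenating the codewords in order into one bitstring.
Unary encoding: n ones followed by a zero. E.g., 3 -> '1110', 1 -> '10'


Encode each number as n ones followed by a terminating 0:
  7 -> 11111110 (8 bits)
  4 -> 11110 (5 bits)
  5 -> 111110 (6 bits)
  5 -> 111110 (6 bits)
Total length = 8 + 5 + 6 + 6 = 25 bits.

Unary([7, 4, 5, 5]) = 1111111011110111110111110 (25 bits)


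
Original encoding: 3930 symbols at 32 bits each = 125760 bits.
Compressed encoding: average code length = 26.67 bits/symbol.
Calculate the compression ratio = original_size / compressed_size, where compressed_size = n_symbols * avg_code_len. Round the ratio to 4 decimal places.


original_size = n_symbols * orig_bits = 3930 * 32 = 125760 bits
compressed_size = n_symbols * avg_code_len = 3930 * 26.67 = 104813.1 bits
ratio = original_size / compressed_size = 125760 / 104813.1 = 1.1999

Compression ratio = 1.1999


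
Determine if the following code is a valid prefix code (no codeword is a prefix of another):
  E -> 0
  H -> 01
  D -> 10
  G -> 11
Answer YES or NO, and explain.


Checking each pair (does one codeword prefix another?):
  E='0' vs H='01': prefix -- VIOLATION

NO -- this is NOT a valid prefix code. E (0) is a prefix of H (01).


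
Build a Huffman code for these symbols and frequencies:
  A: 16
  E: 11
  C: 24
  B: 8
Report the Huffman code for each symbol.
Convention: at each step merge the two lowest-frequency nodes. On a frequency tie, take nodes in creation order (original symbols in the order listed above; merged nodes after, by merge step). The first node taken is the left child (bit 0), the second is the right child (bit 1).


Huffman tree construction:
Step 1: Merge B(8) + E(11) = 19
Step 2: Merge A(16) + (B+E)(19) = 35
Step 3: Merge C(24) + (A+(B+E))(35) = 59
Read each symbol's code off the tree from the root (left child = 0, right child = 1).

Codes:
  A: 10 (length 2)
  E: 111 (length 3)
  C: 0 (length 1)
  B: 110 (length 3)
Average code length: 113/59 = 1.9153 bits/symbol


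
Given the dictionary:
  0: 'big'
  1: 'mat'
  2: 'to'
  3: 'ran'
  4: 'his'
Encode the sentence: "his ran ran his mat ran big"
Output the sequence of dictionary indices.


Look up each word in the dictionary:
  'his' -> 4
  'ran' -> 3
  'ran' -> 3
  'his' -> 4
  'mat' -> 1
  'ran' -> 3
  'big' -> 0

Encoded: [4, 3, 3, 4, 1, 3, 0]


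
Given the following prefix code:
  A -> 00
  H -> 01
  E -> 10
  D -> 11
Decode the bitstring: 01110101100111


Decoding step by step:
Bits 01 -> H
Bits 11 -> D
Bits 01 -> H
Bits 01 -> H
Bits 10 -> E
Bits 01 -> H
Bits 11 -> D


Decoded message: HDHHEHD


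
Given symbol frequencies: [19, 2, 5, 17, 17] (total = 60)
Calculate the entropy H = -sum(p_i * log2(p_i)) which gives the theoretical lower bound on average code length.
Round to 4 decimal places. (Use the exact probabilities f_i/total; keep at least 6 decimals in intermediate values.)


Per-symbol terms -p_i * log2(p_i) with p_i = f_i/60:
  p = 19/60 = 0.316667: log2(p) = -1.658963, -p*log2(p) = 0.525338
  p = 2/60 = 0.033333: log2(p) = -4.906891, -p*log2(p) = 0.163563
  p = 5/60 = 0.083333: log2(p) = -3.584963, -p*log2(p) = 0.298747
  p = 17/60 = 0.283333: log2(p) = -1.819428, -p*log2(p) = 0.515505
  p = 17/60 = 0.283333: log2(p) = -1.819428, -p*log2(p) = 0.515505
H = 0.525338 + 0.163563 + 0.298747 + 0.515505 + 0.515505 = 2.018658

H = 2.0187 bits/symbol


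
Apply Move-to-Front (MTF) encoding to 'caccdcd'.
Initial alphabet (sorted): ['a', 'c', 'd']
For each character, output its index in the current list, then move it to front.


MTF encoding:
'c': index 1 in ['a', 'c', 'd'] -> ['c', 'a', 'd']
'a': index 1 in ['c', 'a', 'd'] -> ['a', 'c', 'd']
'c': index 1 in ['a', 'c', 'd'] -> ['c', 'a', 'd']
'c': index 0 in ['c', 'a', 'd'] -> ['c', 'a', 'd']
'd': index 2 in ['c', 'a', 'd'] -> ['d', 'c', 'a']
'c': index 1 in ['d', 'c', 'a'] -> ['c', 'd', 'a']
'd': index 1 in ['c', 'd', 'a'] -> ['d', 'c', 'a']


Output: [1, 1, 1, 0, 2, 1, 1]


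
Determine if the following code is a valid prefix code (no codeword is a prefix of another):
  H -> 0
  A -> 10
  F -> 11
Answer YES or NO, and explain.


Checking each pair (does one codeword prefix another?):
  H='0' vs A='10': no prefix
  H='0' vs F='11': no prefix
  A='10' vs H='0': no prefix
  A='10' vs F='11': no prefix
  F='11' vs H='0': no prefix
  F='11' vs A='10': no prefix
No violation found over all pairs.

YES -- this is a valid prefix code. No codeword is a prefix of any other codeword.


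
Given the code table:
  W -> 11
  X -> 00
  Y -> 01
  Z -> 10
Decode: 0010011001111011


Decoding:
00 -> X
10 -> Z
01 -> Y
10 -> Z
01 -> Y
11 -> W
10 -> Z
11 -> W


Result: XZYZYWZW


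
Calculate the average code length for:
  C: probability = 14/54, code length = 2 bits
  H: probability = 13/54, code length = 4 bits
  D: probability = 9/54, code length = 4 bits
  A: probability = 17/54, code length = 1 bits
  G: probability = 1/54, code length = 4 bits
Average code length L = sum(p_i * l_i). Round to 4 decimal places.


Weighted contributions p_i * l_i:
  C: (14/54) * 2 = 28/54
  H: (13/54) * 4 = 52/54
  D: (9/54) * 4 = 36/54
  A: (17/54) * 1 = 17/54
  G: (1/54) * 4 = 4/54
Sum = (28 + 52 + 36 + 17 + 4)/54 = 137/54

L = 137/54 = 2.5370 bits/symbol


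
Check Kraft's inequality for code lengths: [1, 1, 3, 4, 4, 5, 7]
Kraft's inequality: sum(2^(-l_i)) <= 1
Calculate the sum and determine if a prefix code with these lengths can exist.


Sum = 2^(-1) + 2^(-1) + 2^(-3) + 2^(-4) + 2^(-4) + 2^(-5) + 2^(-7)
    = 0.5 + 0.5 + 0.125 + 0.0625 + 0.0625 + 0.03125 + 0.0078125
    = 165/128 = 1.2890625
Since 1.2890625 > 1, Kraft's inequality is NOT satisfied.
A prefix code with these lengths CANNOT exist.

Kraft sum = 1.2890625. Not satisfied.


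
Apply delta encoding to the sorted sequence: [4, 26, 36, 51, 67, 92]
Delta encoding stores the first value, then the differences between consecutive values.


First value: 4
Deltas:
  26 - 4 = 22
  36 - 26 = 10
  51 - 36 = 15
  67 - 51 = 16
  92 - 67 = 25


Delta encoded: [4, 22, 10, 15, 16, 25]


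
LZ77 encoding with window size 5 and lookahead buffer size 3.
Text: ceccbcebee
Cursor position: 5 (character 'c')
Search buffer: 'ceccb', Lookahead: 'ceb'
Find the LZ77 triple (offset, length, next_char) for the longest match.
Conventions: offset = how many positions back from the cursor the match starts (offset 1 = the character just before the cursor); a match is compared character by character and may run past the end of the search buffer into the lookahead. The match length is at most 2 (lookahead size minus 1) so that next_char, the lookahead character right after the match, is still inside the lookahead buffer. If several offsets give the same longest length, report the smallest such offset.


Try each offset into the search buffer:
  offset=1 (pos 4, char 'b'): match length 0
  offset=2 (pos 3, char 'c'): match length 1
  offset=3 (pos 2, char 'c'): match length 1
  offset=4 (pos 1, char 'e'): match length 0
  offset=5 (pos 0, char 'c'): match length 2
Longest match has length 2 at offset 5.
next_char = character at position 5 + 2 = 7 -> 'b'

Best match: offset=5, length=2 (matching 'ce' starting at position 0)
LZ77 triple: (5, 2, 'b')


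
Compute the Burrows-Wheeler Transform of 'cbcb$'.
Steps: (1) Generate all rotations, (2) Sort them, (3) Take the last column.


Rotations (sorted):
  0: $cbcb -> last char: b
  1: b$cbc -> last char: c
  2: bcb$c -> last char: c
  3: cb$cb -> last char: b
  4: cbcb$ -> last char: $


BWT = bccb$


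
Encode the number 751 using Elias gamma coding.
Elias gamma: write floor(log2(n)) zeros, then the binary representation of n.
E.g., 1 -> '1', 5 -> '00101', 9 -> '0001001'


num_bits = floor(log2(751)) + 1 = 10
leading_zeros = num_bits - 1 = 9
binary(751) = 1011101111

Elias gamma(751) = '000000000' + '1011101111' = 0000000001011101111 (19 bits)


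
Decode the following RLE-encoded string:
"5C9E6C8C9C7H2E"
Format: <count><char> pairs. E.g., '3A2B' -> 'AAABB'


Expanding each <count><char> pair:
  5C -> 'CCCCC'
  9E -> 'EEEEEEEEE'
  6C -> 'CCCCCC'
  8C -> 'CCCCCCCC'
  9C -> 'CCCCCCCCC'
  7H -> 'HHHHHHH'
  2E -> 'EE'

Decoded = CCCCCEEEEEEEEECCCCCCCCCCCCCCCCCCCCCCCHHHHHHHEE


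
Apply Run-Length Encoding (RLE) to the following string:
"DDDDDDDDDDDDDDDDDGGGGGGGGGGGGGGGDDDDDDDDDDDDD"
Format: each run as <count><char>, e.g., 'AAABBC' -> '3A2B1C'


Scanning runs left to right:
  i=0: run of 'D' x 17 -> '17D'
  i=17: run of 'G' x 15 -> '15G'
  i=32: run of 'D' x 13 -> '13D'

RLE = 17D15G13D


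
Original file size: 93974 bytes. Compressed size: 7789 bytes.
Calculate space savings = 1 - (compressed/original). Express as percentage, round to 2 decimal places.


ratio = compressed/original = 7789/93974 = 0.082885
savings = 1 - ratio = 1 - 0.082885 = 0.917115
as a percentage: 0.917115 * 100 = 91.71%

Space savings = 1 - 7789/93974 = 91.71%


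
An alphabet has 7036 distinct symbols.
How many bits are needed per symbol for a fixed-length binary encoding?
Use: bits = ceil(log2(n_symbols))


log2(7036) = 12.7805
Bracket: 2^12 = 4096 < 7036 <= 2^13 = 8192
So ceil(log2(7036)) = 13

bits = ceil(log2(7036)) = ceil(12.7805) = 13 bits


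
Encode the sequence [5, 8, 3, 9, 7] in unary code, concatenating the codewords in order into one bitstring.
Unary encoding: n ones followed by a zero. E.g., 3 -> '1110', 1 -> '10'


Encode each number as n ones followed by a terminating 0:
  5 -> 111110 (6 bits)
  8 -> 111111110 (9 bits)
  3 -> 1110 (4 bits)
  9 -> 1111111110 (10 bits)
  7 -> 11111110 (8 bits)
Total length = 6 + 9 + 4 + 10 + 8 = 37 bits.

Unary([5, 8, 3, 9, 7]) = 1111101111111101110111111111011111110 (37 bits)


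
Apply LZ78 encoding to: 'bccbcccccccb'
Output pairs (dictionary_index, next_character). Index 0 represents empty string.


LZ78 encoding steps:
Dictionary: {0: ''}
Step 1: w='' (idx 0), next='b' -> output (0, 'b'), add 'b' as idx 1
Step 2: w='' (idx 0), next='c' -> output (0, 'c'), add 'c' as idx 2
Step 3: w='c' (idx 2), next='b' -> output (2, 'b'), add 'cb' as idx 3
Step 4: w='c' (idx 2), next='c' -> output (2, 'c'), add 'cc' as idx 4
Step 5: w='cc' (idx 4), next='c' -> output (4, 'c'), add 'ccc' as idx 5
Step 6: w='cc' (idx 4), next='b' -> output (4, 'b'), add 'ccb' as idx 6


Encoded: [(0, 'b'), (0, 'c'), (2, 'b'), (2, 'c'), (4, 'c'), (4, 'b')]


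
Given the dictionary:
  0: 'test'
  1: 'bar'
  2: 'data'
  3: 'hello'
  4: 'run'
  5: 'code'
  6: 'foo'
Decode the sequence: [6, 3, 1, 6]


Look up each index in the dictionary:
  6 -> 'foo'
  3 -> 'hello'
  1 -> 'bar'
  6 -> 'foo'

Decoded: "foo hello bar foo"


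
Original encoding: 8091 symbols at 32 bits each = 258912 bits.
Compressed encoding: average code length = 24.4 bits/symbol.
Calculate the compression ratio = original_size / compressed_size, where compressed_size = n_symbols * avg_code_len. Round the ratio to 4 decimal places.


original_size = n_symbols * orig_bits = 8091 * 32 = 258912 bits
compressed_size = n_symbols * avg_code_len = 8091 * 24.4 = 197420.4 bits
ratio = original_size / compressed_size = 258912 / 197420.4 = 1.3115

Compression ratio = 1.3115


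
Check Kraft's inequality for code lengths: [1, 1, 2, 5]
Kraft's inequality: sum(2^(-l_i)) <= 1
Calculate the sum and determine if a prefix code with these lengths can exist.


Sum = 2^(-1) + 2^(-1) + 2^(-2) + 2^(-5)
    = 0.5 + 0.5 + 0.25 + 0.03125
    = 41/32 = 1.28125
Since 1.28125 > 1, Kraft's inequality is NOT satisfied.
A prefix code with these lengths CANNOT exist.

Kraft sum = 1.28125. Not satisfied.


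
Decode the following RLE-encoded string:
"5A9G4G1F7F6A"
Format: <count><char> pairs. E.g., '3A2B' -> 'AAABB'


Expanding each <count><char> pair:
  5A -> 'AAAAA'
  9G -> 'GGGGGGGGG'
  4G -> 'GGGG'
  1F -> 'F'
  7F -> 'FFFFFFF'
  6A -> 'AAAAAA'

Decoded = AAAAAGGGGGGGGGGGGGFFFFFFFFAAAAAA


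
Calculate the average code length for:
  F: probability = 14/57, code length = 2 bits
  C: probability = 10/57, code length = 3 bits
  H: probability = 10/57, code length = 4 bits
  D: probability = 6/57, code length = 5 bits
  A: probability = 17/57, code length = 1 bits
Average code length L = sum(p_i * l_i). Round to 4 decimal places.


Weighted contributions p_i * l_i:
  F: (14/57) * 2 = 28/57
  C: (10/57) * 3 = 30/57
  H: (10/57) * 4 = 40/57
  D: (6/57) * 5 = 30/57
  A: (17/57) * 1 = 17/57
Sum = (28 + 30 + 40 + 30 + 17)/57 = 145/57

L = 145/57 = 2.5439 bits/symbol


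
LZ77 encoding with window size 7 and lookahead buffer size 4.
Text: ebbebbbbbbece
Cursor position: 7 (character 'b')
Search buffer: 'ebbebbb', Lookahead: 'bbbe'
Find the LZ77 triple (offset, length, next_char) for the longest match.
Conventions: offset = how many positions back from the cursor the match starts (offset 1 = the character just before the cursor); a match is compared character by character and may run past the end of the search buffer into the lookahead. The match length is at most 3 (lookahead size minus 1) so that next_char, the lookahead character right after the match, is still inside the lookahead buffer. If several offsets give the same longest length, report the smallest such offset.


Try each offset into the search buffer:
  offset=1 (pos 6, char 'b'): match length 3
  offset=2 (pos 5, char 'b'): match length 3
  offset=3 (pos 4, char 'b'): match length 3
  offset=4 (pos 3, char 'e'): match length 0
  offset=5 (pos 2, char 'b'): match length 1
  offset=6 (pos 1, char 'b'): match length 2
  offset=7 (pos 0, char 'e'): match length 0
Longest match has length 3, found at offsets 1, 2, 3; take the smallest, offset 1.
next_char = character at position 7 + 3 = 10 -> 'e'

Best match: offset=1, length=3 (matching 'bbb' starting at position 6)
LZ77 triple: (1, 3, 'e')


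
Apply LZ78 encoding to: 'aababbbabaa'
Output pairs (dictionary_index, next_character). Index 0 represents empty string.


LZ78 encoding steps:
Dictionary: {0: ''}
Step 1: w='' (idx 0), next='a' -> output (0, 'a'), add 'a' as idx 1
Step 2: w='a' (idx 1), next='b' -> output (1, 'b'), add 'ab' as idx 2
Step 3: w='ab' (idx 2), next='b' -> output (2, 'b'), add 'abb' as idx 3
Step 4: w='' (idx 0), next='b' -> output (0, 'b'), add 'b' as idx 4
Step 5: w='ab' (idx 2), next='a' -> output (2, 'a'), add 'aba' as idx 5
Step 6: w='a' (idx 1), end of input -> output (1, '')


Encoded: [(0, 'a'), (1, 'b'), (2, 'b'), (0, 'b'), (2, 'a'), (1, '')]


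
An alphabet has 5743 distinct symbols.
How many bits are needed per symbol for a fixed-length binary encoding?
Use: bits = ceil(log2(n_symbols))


log2(5743) = 12.4876
Bracket: 2^12 = 4096 < 5743 <= 2^13 = 8192
So ceil(log2(5743)) = 13

bits = ceil(log2(5743)) = ceil(12.4876) = 13 bits


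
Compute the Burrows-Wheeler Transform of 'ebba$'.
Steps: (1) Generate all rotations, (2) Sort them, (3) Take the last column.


Rotations (sorted):
  0: $ebba -> last char: a
  1: a$ebb -> last char: b
  2: ba$eb -> last char: b
  3: bba$e -> last char: e
  4: ebba$ -> last char: $


BWT = abbe$


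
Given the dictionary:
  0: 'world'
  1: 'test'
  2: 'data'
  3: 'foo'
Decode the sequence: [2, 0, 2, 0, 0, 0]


Look up each index in the dictionary:
  2 -> 'data'
  0 -> 'world'
  2 -> 'data'
  0 -> 'world'
  0 -> 'world'
  0 -> 'world'

Decoded: "data world data world world world"


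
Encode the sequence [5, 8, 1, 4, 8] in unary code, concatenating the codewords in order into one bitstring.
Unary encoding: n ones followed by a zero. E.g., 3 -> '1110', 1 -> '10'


Encode each number as n ones followed by a terminating 0:
  5 -> 111110 (6 bits)
  8 -> 111111110 (9 bits)
  1 -> 10 (2 bits)
  4 -> 11110 (5 bits)
  8 -> 111111110 (9 bits)
Total length = 6 + 9 + 2 + 5 + 9 = 31 bits.

Unary([5, 8, 1, 4, 8]) = 1111101111111101011110111111110 (31 bits)


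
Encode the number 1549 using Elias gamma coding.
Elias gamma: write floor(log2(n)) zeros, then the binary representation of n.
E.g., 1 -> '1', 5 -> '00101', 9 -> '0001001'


num_bits = floor(log2(1549)) + 1 = 11
leading_zeros = num_bits - 1 = 10
binary(1549) = 11000001101

Elias gamma(1549) = '0000000000' + '11000001101' = 000000000011000001101 (21 bits)


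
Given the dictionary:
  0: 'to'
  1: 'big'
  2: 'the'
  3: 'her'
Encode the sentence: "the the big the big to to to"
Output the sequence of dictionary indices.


Look up each word in the dictionary:
  'the' -> 2
  'the' -> 2
  'big' -> 1
  'the' -> 2
  'big' -> 1
  'to' -> 0
  'to' -> 0
  'to' -> 0

Encoded: [2, 2, 1, 2, 1, 0, 0, 0]


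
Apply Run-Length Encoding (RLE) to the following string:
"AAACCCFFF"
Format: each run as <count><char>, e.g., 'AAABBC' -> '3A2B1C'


Scanning runs left to right:
  i=0: run of 'A' x 3 -> '3A'
  i=3: run of 'C' x 3 -> '3C'
  i=6: run of 'F' x 3 -> '3F'

RLE = 3A3C3F


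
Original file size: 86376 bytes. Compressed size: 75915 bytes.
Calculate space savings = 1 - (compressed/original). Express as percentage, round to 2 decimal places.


ratio = compressed/original = 75915/86376 = 0.87889
savings = 1 - ratio = 1 - 0.87889 = 0.12111
as a percentage: 0.12111 * 100 = 12.11%

Space savings = 1 - 75915/86376 = 12.11%


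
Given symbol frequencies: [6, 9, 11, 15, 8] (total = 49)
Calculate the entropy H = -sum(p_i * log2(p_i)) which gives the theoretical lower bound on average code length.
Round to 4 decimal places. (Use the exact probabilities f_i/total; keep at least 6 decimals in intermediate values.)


Per-symbol terms -p_i * log2(p_i) with p_i = f_i/49:
  p = 6/49 = 0.122449: log2(p) = -3.029747, -p*log2(p) = 0.370989
  p = 9/49 = 0.183673: log2(p) = -2.444785, -p*log2(p) = 0.449042
  p = 11/49 = 0.224490: log2(p) = -2.155278, -p*log2(p) = 0.483838
  p = 15/49 = 0.306122: log2(p) = -1.707819, -p*log2(p) = 0.522802
  p = 8/49 = 0.163265: log2(p) = -2.614710, -p*log2(p) = 0.426891
H = 0.370989 + 0.449042 + 0.483838 + 0.522802 + 0.426891 = 2.253562

H = 2.2536 bits/symbol


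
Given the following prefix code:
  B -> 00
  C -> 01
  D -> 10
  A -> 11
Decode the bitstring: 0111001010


Decoding step by step:
Bits 01 -> C
Bits 11 -> A
Bits 00 -> B
Bits 10 -> D
Bits 10 -> D


Decoded message: CABDD


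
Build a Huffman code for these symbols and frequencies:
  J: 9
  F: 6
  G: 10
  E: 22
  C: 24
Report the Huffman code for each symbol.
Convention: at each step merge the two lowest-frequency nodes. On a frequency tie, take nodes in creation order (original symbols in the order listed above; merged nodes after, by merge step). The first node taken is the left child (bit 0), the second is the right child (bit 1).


Huffman tree construction:
Step 1: Merge F(6) + J(9) = 15
Step 2: Merge G(10) + (F+J)(15) = 25
Step 3: Merge E(22) + C(24) = 46
Step 4: Merge (G+(F+J))(25) + (E+C)(46) = 71
Read each symbol's code off the tree from the root (left child = 0, right child = 1).

Codes:
  J: 011 (length 3)
  F: 010 (length 3)
  G: 00 (length 2)
  E: 10 (length 2)
  C: 11 (length 2)
Average code length: 157/71 = 2.2113 bits/symbol


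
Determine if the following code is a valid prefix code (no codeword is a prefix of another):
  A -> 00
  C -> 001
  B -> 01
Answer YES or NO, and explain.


Checking each pair (does one codeword prefix another?):
  A='00' vs C='001': prefix -- VIOLATION

NO -- this is NOT a valid prefix code. A (00) is a prefix of C (001).


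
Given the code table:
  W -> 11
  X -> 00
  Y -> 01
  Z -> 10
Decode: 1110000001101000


Decoding:
11 -> W
10 -> Z
00 -> X
00 -> X
01 -> Y
10 -> Z
10 -> Z
00 -> X


Result: WZXXYZZX


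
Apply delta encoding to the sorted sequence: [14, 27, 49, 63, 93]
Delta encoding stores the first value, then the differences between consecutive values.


First value: 14
Deltas:
  27 - 14 = 13
  49 - 27 = 22
  63 - 49 = 14
  93 - 63 = 30


Delta encoded: [14, 13, 22, 14, 30]


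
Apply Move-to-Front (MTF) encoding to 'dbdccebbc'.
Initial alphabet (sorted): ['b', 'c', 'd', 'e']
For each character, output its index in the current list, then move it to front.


MTF encoding:
'd': index 2 in ['b', 'c', 'd', 'e'] -> ['d', 'b', 'c', 'e']
'b': index 1 in ['d', 'b', 'c', 'e'] -> ['b', 'd', 'c', 'e']
'd': index 1 in ['b', 'd', 'c', 'e'] -> ['d', 'b', 'c', 'e']
'c': index 2 in ['d', 'b', 'c', 'e'] -> ['c', 'd', 'b', 'e']
'c': index 0 in ['c', 'd', 'b', 'e'] -> ['c', 'd', 'b', 'e']
'e': index 3 in ['c', 'd', 'b', 'e'] -> ['e', 'c', 'd', 'b']
'b': index 3 in ['e', 'c', 'd', 'b'] -> ['b', 'e', 'c', 'd']
'b': index 0 in ['b', 'e', 'c', 'd'] -> ['b', 'e', 'c', 'd']
'c': index 2 in ['b', 'e', 'c', 'd'] -> ['c', 'b', 'e', 'd']


Output: [2, 1, 1, 2, 0, 3, 3, 0, 2]


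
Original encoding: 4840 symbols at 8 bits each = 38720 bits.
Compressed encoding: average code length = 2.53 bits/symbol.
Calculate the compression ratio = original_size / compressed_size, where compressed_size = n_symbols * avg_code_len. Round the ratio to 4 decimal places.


original_size = n_symbols * orig_bits = 4840 * 8 = 38720 bits
compressed_size = n_symbols * avg_code_len = 4840 * 2.53 = 12245.2 bits
ratio = original_size / compressed_size = 38720 / 12245.2 = 3.1621

Compression ratio = 3.1621


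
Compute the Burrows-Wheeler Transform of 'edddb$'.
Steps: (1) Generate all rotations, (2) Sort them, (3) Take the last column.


Rotations (sorted):
  0: $edddb -> last char: b
  1: b$eddd -> last char: d
  2: db$edd -> last char: d
  3: ddb$ed -> last char: d
  4: dddb$e -> last char: e
  5: edddb$ -> last char: $


BWT = bddde$


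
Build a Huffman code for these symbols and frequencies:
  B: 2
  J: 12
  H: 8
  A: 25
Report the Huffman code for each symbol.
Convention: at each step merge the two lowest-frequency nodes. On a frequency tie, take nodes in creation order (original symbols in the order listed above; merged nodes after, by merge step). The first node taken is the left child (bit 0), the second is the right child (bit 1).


Huffman tree construction:
Step 1: Merge B(2) + H(8) = 10
Step 2: Merge (B+H)(10) + J(12) = 22
Step 3: Merge ((B+H)+J)(22) + A(25) = 47
Read each symbol's code off the tree from the root (left child = 0, right child = 1).

Codes:
  B: 000 (length 3)
  J: 01 (length 2)
  H: 001 (length 3)
  A: 1 (length 1)
Average code length: 79/47 = 1.6809 bits/symbol


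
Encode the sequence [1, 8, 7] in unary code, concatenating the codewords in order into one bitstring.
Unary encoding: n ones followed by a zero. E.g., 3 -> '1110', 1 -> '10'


Encode each number as n ones followed by a terminating 0:
  1 -> 10 (2 bits)
  8 -> 111111110 (9 bits)
  7 -> 11111110 (8 bits)
Total length = 2 + 9 + 8 = 19 bits.

Unary([1, 8, 7]) = 1011111111011111110 (19 bits)


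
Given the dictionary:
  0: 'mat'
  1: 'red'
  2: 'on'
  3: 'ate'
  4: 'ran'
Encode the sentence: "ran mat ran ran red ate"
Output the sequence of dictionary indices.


Look up each word in the dictionary:
  'ran' -> 4
  'mat' -> 0
  'ran' -> 4
  'ran' -> 4
  'red' -> 1
  'ate' -> 3

Encoded: [4, 0, 4, 4, 1, 3]


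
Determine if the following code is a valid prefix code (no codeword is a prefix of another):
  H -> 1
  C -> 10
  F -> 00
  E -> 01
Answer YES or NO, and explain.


Checking each pair (does one codeword prefix another?):
  H='1' vs C='10': prefix -- VIOLATION

NO -- this is NOT a valid prefix code. H (1) is a prefix of C (10).


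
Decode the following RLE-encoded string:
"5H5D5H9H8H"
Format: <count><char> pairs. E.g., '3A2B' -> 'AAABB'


Expanding each <count><char> pair:
  5H -> 'HHHHH'
  5D -> 'DDDDD'
  5H -> 'HHHHH'
  9H -> 'HHHHHHHHH'
  8H -> 'HHHHHHHH'

Decoded = HHHHHDDDDDHHHHHHHHHHHHHHHHHHHHHH


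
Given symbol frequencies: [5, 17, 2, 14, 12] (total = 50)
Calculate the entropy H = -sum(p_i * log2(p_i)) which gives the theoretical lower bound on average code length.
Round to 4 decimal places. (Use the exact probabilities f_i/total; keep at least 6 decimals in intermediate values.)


Per-symbol terms -p_i * log2(p_i) with p_i = f_i/50:
  p = 5/50 = 0.100000: log2(p) = -3.321928, -p*log2(p) = 0.332193
  p = 17/50 = 0.340000: log2(p) = -1.556393, -p*log2(p) = 0.529174
  p = 2/50 = 0.040000: log2(p) = -4.643856, -p*log2(p) = 0.185754
  p = 14/50 = 0.280000: log2(p) = -1.836501, -p*log2(p) = 0.514220
  p = 12/50 = 0.240000: log2(p) = -2.058894, -p*log2(p) = 0.494134
H = 0.332193 + 0.529174 + 0.185754 + 0.514220 + 0.494134 = 2.055475

H = 2.0555 bits/symbol


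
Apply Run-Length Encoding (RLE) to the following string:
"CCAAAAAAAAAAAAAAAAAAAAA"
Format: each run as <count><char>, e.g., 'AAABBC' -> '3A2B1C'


Scanning runs left to right:
  i=0: run of 'C' x 2 -> '2C'
  i=2: run of 'A' x 21 -> '21A'

RLE = 2C21A


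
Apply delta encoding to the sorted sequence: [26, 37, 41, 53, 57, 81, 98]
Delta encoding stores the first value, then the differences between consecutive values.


First value: 26
Deltas:
  37 - 26 = 11
  41 - 37 = 4
  53 - 41 = 12
  57 - 53 = 4
  81 - 57 = 24
  98 - 81 = 17


Delta encoded: [26, 11, 4, 12, 4, 24, 17]


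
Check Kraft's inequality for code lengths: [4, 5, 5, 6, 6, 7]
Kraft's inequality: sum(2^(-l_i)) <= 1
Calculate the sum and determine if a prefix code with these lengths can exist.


Sum = 2^(-4) + 2^(-5) + 2^(-5) + 2^(-6) + 2^(-6) + 2^(-7)
    = 0.0625 + 0.03125 + 0.03125 + 0.015625 + 0.015625 + 0.0078125
    = 21/128 = 0.1640625
Since 0.1640625 <= 1, Kraft's inequality IS satisfied.
A prefix code with these lengths CAN exist.

Kraft sum = 0.1640625. Satisfied.


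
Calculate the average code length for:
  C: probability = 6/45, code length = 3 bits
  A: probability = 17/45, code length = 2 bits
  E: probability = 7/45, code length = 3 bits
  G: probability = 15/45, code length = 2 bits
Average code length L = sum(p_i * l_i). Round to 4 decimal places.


Weighted contributions p_i * l_i:
  C: (6/45) * 3 = 18/45
  A: (17/45) * 2 = 34/45
  E: (7/45) * 3 = 21/45
  G: (15/45) * 2 = 30/45
Sum = (18 + 34 + 21 + 30)/45 = 103/45

L = 103/45 = 2.2889 bits/symbol


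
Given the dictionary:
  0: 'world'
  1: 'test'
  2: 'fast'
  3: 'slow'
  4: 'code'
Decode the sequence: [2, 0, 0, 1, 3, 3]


Look up each index in the dictionary:
  2 -> 'fast'
  0 -> 'world'
  0 -> 'world'
  1 -> 'test'
  3 -> 'slow'
  3 -> 'slow'

Decoded: "fast world world test slow slow"


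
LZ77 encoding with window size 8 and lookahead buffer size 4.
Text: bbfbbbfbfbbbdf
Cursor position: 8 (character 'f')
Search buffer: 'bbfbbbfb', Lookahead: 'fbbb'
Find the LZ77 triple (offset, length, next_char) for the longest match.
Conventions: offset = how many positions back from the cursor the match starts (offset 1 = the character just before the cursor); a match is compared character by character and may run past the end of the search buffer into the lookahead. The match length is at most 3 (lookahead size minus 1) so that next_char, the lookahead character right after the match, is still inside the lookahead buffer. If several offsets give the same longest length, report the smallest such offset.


Try each offset into the search buffer:
  offset=1 (pos 7, char 'b'): match length 0
  offset=2 (pos 6, char 'f'): match length 2
  offset=3 (pos 5, char 'b'): match length 0
  offset=4 (pos 4, char 'b'): match length 0
  offset=5 (pos 3, char 'b'): match length 0
  offset=6 (pos 2, char 'f'): match length 3
  offset=7 (pos 1, char 'b'): match length 0
  offset=8 (pos 0, char 'b'): match length 0
Longest match has length 3 at offset 6.
next_char = character at position 8 + 3 = 11 -> 'b'

Best match: offset=6, length=3 (matching 'fbb' starting at position 2)
LZ77 triple: (6, 3, 'b')


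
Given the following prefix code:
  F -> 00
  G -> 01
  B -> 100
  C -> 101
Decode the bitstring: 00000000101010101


Decoding step by step:
Bits 00 -> F
Bits 00 -> F
Bits 00 -> F
Bits 00 -> F
Bits 101 -> C
Bits 01 -> G
Bits 01 -> G
Bits 01 -> G


Decoded message: FFFFCGGG


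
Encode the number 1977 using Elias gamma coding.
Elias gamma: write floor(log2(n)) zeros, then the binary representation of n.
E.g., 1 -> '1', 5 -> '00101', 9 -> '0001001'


num_bits = floor(log2(1977)) + 1 = 11
leading_zeros = num_bits - 1 = 10
binary(1977) = 11110111001

Elias gamma(1977) = '0000000000' + '11110111001' = 000000000011110111001 (21 bits)


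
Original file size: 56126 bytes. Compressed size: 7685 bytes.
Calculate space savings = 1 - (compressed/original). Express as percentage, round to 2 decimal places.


ratio = compressed/original = 7685/56126 = 0.136924
savings = 1 - ratio = 1 - 0.136924 = 0.863076
as a percentage: 0.863076 * 100 = 86.31%

Space savings = 1 - 7685/56126 = 86.31%


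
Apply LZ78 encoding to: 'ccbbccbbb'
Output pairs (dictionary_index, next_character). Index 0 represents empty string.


LZ78 encoding steps:
Dictionary: {0: ''}
Step 1: w='' (idx 0), next='c' -> output (0, 'c'), add 'c' as idx 1
Step 2: w='c' (idx 1), next='b' -> output (1, 'b'), add 'cb' as idx 2
Step 3: w='' (idx 0), next='b' -> output (0, 'b'), add 'b' as idx 3
Step 4: w='c' (idx 1), next='c' -> output (1, 'c'), add 'cc' as idx 4
Step 5: w='b' (idx 3), next='b' -> output (3, 'b'), add 'bb' as idx 5
Step 6: w='b' (idx 3), end of input -> output (3, '')


Encoded: [(0, 'c'), (1, 'b'), (0, 'b'), (1, 'c'), (3, 'b'), (3, '')]


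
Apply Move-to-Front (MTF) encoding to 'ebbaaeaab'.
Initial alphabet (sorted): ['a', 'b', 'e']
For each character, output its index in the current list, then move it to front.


MTF encoding:
'e': index 2 in ['a', 'b', 'e'] -> ['e', 'a', 'b']
'b': index 2 in ['e', 'a', 'b'] -> ['b', 'e', 'a']
'b': index 0 in ['b', 'e', 'a'] -> ['b', 'e', 'a']
'a': index 2 in ['b', 'e', 'a'] -> ['a', 'b', 'e']
'a': index 0 in ['a', 'b', 'e'] -> ['a', 'b', 'e']
'e': index 2 in ['a', 'b', 'e'] -> ['e', 'a', 'b']
'a': index 1 in ['e', 'a', 'b'] -> ['a', 'e', 'b']
'a': index 0 in ['a', 'e', 'b'] -> ['a', 'e', 'b']
'b': index 2 in ['a', 'e', 'b'] -> ['b', 'a', 'e']


Output: [2, 2, 0, 2, 0, 2, 1, 0, 2]


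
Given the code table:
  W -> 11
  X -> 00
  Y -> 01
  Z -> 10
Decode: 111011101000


Decoding:
11 -> W
10 -> Z
11 -> W
10 -> Z
10 -> Z
00 -> X


Result: WZWZZX


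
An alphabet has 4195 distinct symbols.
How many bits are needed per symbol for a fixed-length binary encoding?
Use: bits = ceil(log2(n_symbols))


log2(4195) = 12.0345
Bracket: 2^12 = 4096 < 4195 <= 2^13 = 8192
So ceil(log2(4195)) = 13

bits = ceil(log2(4195)) = ceil(12.0345) = 13 bits


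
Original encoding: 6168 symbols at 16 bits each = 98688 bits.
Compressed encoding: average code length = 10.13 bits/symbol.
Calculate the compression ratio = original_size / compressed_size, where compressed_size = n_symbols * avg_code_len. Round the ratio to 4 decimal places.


original_size = n_symbols * orig_bits = 6168 * 16 = 98688 bits
compressed_size = n_symbols * avg_code_len = 6168 * 10.13 = 62481.84 bits
ratio = original_size / compressed_size = 98688 / 62481.84 = 1.5795

Compression ratio = 1.5795


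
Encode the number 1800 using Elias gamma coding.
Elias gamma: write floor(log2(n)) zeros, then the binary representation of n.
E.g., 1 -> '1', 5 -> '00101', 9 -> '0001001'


num_bits = floor(log2(1800)) + 1 = 11
leading_zeros = num_bits - 1 = 10
binary(1800) = 11100001000

Elias gamma(1800) = '0000000000' + '11100001000' = 000000000011100001000 (21 bits)
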